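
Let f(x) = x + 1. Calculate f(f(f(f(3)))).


7


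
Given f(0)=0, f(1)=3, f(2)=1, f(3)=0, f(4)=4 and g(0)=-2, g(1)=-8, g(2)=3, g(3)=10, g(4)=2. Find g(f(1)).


f(1) = 3
g(3) = 10

10


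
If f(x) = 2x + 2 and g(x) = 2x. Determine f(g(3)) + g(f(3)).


f(g(3)) = 14
g(f(3)) = 16
Sum = 30

30


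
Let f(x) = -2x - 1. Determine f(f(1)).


f(1) = -3
f(-3) = 5

5


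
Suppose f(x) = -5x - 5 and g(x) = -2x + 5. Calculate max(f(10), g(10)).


f(10) = -55
g(10) = -15
max = -15

-15


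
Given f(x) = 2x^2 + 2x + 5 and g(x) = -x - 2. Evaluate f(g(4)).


g(4) = -6
f(-6) = 2*(-6)^2 + 2*(-6) + 5 = 65

65


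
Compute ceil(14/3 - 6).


14/3 = 4.6667
4.6667 - 6 = -1.3333
ceil(-1.3333) = -1

-1


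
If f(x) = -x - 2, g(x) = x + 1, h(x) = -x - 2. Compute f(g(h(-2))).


h(-2) = 0
g(0) = 1
f(1) = -3

-3


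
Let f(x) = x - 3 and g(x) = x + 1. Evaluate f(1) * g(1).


f(1) = -2
g(1) = 2
Product = -4

-4


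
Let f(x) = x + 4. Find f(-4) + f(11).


f(-4) = 0
f(11) = 15
Sum = 15

15


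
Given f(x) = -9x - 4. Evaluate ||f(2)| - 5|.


f(2) = -22
|-22| = 22
|22 - 5| = 17

17


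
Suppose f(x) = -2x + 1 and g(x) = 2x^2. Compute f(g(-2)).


g(-2) = 8
f(8) = -15

-15


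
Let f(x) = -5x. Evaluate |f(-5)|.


25


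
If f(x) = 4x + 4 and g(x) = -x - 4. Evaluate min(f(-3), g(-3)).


-8


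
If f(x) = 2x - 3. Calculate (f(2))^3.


1


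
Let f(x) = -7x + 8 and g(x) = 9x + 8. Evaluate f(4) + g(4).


f(4) = -20
g(4) = 44
Sum = 24

24


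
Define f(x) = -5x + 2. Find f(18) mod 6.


f(18) = -88
-88 mod 6 = 2

2


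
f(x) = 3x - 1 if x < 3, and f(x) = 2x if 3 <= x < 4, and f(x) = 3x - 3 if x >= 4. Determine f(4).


4 satisfies x >= 4
f(4) = 9

9


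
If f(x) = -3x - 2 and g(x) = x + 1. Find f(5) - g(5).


-23


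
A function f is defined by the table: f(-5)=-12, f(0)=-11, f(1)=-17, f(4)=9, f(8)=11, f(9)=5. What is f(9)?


Reading from the table at x = 9

5


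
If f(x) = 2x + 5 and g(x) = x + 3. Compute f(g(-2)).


g(-2) = 1
f(1) = 7

7


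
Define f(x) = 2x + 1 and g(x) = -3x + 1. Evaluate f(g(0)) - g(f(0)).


5


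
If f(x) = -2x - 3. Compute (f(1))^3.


-125


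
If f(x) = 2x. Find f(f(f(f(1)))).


f(1) = 2
f(2) = 4
f(4) = 8
f(8) = 16

16


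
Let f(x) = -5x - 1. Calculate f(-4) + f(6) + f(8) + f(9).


f(-4) = 19
f(6) = -31
f(8) = -41
f(9) = -46
Sum = -99

-99


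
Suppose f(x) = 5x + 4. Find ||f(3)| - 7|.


f(3) = 19
|19| = 19
|19 - 7| = 12

12


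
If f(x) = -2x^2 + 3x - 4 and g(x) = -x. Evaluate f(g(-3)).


-13


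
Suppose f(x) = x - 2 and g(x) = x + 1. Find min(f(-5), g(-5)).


f(-5) = -7
g(-5) = -4
min = -7

-7


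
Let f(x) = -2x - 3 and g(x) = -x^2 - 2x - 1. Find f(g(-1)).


g(-1) = 0
f(0) = -3

-3


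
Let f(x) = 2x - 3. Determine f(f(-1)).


f(-1) = -5
f(-5) = -13

-13


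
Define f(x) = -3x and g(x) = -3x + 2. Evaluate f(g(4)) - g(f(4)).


f(g(4)) = 30
g(f(4)) = 38
Difference = -8

-8


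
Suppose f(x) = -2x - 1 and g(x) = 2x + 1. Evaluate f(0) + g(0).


f(0) = -1
g(0) = 1
Sum = 0

0


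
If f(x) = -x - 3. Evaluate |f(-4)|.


f(-4) = 1
|1| = 1

1


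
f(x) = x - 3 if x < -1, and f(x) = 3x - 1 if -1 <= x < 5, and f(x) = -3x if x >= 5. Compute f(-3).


-3 satisfies x < -1
f(-3) = -6

-6


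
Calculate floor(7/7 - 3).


-2


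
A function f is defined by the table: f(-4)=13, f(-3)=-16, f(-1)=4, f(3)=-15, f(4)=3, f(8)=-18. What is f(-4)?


Reading from the table at x = -4

13


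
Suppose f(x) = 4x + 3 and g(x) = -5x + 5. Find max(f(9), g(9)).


f(9) = 39
g(9) = -40
max = 39

39


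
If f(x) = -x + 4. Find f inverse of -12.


16


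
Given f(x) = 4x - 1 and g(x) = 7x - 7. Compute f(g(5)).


111


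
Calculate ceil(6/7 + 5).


6


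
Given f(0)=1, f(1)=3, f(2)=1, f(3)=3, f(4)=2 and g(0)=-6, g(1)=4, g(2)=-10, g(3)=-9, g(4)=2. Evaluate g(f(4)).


f(4) = 2
g(2) = -10

-10


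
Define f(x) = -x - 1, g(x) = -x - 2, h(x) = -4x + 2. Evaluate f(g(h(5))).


h(5) = -18
g(-18) = 16
f(16) = -17

-17


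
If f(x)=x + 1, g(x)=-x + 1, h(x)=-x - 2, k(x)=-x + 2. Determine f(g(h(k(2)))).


k(2) = 0
h(0) = -2
g(-2) = 3
f(3) = 4

4


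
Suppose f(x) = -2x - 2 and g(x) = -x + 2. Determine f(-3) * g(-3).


20


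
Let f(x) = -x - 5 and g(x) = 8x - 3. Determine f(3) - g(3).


f(3) = -8
g(3) = 21
Difference = -29

-29


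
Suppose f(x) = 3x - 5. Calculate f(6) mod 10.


3


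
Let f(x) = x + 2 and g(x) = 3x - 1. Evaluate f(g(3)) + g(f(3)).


f(g(3)) = 10
g(f(3)) = 14
Sum = 24

24


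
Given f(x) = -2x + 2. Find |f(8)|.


f(8) = -14
|-14| = 14

14


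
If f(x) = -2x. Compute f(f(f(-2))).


f(-2) = 4
f(4) = -8
f(-8) = 16

16


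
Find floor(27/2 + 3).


27/2 = 13.5
13.5 + 3 = 16.5
floor(16.5) = 16

16


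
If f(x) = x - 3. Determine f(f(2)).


f(2) = -1
f(-1) = -4

-4


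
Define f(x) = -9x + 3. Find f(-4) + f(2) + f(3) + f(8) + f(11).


-165


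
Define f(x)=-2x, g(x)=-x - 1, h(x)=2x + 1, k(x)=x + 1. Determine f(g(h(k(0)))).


k(0) = 1
h(1) = 3
g(3) = -4
f(-4) = 8

8


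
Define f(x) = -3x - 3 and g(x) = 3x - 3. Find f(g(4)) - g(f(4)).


f(g(4)) = -30
g(f(4)) = -48
Difference = 18

18


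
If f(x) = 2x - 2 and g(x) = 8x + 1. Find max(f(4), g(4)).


f(4) = 6
g(4) = 33
max = 33

33


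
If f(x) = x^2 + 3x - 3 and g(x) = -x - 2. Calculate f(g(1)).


-3


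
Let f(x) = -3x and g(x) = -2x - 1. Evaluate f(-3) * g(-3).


f(-3) = 9
g(-3) = 5
Product = 45

45


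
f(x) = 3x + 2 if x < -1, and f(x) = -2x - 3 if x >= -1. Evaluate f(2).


2 satisfies x >= -1
f(2) = -7

-7


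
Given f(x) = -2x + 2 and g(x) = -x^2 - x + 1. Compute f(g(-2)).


4


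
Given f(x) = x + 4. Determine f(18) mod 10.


f(18) = 22
22 mod 10 = 2

2


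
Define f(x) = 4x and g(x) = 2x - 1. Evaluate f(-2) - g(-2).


-3


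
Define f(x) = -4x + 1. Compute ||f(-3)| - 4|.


9


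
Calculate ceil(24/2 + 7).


24/2 = 12
12 + 7 = 19
ceil(19) = 19

19


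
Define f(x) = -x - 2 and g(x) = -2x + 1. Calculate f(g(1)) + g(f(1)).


f(g(1)) = -1
g(f(1)) = 7
Sum = 6

6


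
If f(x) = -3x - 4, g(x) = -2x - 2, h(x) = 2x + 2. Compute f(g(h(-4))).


h(-4) = -6
g(-6) = 10
f(10) = -34

-34


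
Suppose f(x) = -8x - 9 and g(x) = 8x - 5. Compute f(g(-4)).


g(-4) = -37
f(-37) = 287

287


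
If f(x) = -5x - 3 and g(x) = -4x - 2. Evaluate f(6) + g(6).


f(6) = -33
g(6) = -26
Sum = -59

-59


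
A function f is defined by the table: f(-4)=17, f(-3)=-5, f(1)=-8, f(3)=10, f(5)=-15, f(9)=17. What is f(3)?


10


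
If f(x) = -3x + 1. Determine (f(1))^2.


f(1) = -2
(-2)^2 = 4

4


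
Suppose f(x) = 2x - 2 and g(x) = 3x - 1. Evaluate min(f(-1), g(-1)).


f(-1) = -4
g(-1) = -4
min = -4

-4


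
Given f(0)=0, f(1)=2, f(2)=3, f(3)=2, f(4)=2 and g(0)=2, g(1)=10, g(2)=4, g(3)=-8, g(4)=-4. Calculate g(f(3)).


f(3) = 2
g(2) = 4

4


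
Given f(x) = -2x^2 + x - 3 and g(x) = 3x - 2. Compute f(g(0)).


g(0) = -2
f(-2) = (-2)*(-2)^2 + 1*(-2) - 3 = -13

-13


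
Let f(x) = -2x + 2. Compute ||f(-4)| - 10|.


f(-4) = 10
|10| = 10
|10 - 10| = 0

0


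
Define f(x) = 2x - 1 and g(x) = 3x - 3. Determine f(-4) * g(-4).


135


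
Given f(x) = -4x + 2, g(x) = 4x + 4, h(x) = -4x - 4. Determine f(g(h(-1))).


-14


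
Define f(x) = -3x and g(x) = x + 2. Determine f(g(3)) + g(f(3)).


-22


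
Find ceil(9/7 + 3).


9/7 = 1.2857
1.2857 + 3 = 4.2857
ceil(4.2857) = 5

5


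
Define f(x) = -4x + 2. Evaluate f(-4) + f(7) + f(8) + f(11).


-80


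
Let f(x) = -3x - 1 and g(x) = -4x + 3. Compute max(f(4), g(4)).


-13


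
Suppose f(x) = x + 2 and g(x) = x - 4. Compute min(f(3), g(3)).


f(3) = 5
g(3) = -1
min = -1

-1


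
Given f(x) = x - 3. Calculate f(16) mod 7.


f(16) = 13
13 mod 7 = 6

6


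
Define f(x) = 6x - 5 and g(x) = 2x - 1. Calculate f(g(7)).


g(7) = 13
f(13) = 73

73


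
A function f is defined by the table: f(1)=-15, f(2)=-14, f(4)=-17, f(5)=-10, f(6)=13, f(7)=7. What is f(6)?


13


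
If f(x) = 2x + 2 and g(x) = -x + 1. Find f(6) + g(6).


f(6) = 14
g(6) = -5
Sum = 9

9


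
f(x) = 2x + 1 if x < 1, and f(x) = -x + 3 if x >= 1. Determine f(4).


4 satisfies x >= 1
f(4) = -1

-1


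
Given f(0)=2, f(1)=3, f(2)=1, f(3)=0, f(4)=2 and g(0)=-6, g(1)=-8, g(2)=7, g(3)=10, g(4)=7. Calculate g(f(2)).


f(2) = 1
g(1) = -8

-8


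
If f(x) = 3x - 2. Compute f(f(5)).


37


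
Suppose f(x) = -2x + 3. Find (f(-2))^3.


f(-2) = 7
(7)^3 = 343

343


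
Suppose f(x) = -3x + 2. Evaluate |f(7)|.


f(7) = -19
|-19| = 19

19


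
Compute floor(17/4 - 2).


17/4 = 4.25
4.25 - 2 = 2.25
floor(2.25) = 2

2


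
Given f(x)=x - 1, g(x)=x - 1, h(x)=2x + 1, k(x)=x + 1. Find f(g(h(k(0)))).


k(0) = 1
h(1) = 3
g(3) = 2
f(2) = 1

1


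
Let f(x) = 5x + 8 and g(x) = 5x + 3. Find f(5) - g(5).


f(5) = 33
g(5) = 28
Difference = 5

5


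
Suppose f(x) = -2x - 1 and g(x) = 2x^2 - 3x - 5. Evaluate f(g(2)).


g(2) = -3
f(-3) = 5

5


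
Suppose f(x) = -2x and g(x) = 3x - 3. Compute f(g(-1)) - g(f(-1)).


f(g(-1)) = 12
g(f(-1)) = 3
Difference = 9

9


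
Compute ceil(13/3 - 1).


13/3 = 4.3333
4.3333 - 1 = 3.3333
ceil(3.3333) = 4

4


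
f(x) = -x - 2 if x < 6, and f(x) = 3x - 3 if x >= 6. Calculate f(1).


1 satisfies x < 6
f(1) = -3

-3


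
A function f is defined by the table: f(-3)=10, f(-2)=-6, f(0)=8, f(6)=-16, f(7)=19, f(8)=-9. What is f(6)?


Reading from the table at x = 6

-16


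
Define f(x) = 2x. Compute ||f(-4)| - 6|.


2


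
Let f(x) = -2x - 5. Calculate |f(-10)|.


f(-10) = 15
|15| = 15

15


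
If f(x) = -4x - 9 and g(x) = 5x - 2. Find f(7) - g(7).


f(7) = -37
g(7) = 33
Difference = -70

-70


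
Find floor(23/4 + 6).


23/4 = 5.75
5.75 + 6 = 11.75
floor(11.75) = 11

11


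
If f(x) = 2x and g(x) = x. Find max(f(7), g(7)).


f(7) = 14
g(7) = 7
max = 14

14


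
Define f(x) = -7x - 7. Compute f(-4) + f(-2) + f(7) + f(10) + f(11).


f(-4) = 21
f(-2) = 7
f(7) = -56
f(10) = -77
f(11) = -84
Sum = -189

-189


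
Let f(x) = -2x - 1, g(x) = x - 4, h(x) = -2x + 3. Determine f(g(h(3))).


h(3) = -3
g(-3) = -7
f(-7) = 13

13


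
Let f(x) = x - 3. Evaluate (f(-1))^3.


f(-1) = -4
(-4)^3 = -64

-64


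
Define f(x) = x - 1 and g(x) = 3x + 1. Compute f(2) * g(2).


f(2) = 1
g(2) = 7
Product = 7

7


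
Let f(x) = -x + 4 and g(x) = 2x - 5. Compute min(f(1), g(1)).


-3


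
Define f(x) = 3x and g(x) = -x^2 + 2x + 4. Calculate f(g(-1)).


3


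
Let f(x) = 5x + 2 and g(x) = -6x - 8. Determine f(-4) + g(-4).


f(-4) = -18
g(-4) = 16
Sum = -2

-2


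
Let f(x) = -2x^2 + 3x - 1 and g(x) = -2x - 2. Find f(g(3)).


g(3) = -8
f(-8) = (-2)*(-8)^2 + 3*(-8) - 1 = -153

-153


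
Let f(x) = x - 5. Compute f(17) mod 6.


f(17) = 12
12 mod 6 = 0

0


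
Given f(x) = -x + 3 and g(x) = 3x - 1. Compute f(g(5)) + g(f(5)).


-18


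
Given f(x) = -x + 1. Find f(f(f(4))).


f(4) = -3
f(-3) = 4
f(4) = -3

-3


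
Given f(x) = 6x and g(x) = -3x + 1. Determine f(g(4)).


g(4) = -11
f(-11) = -66

-66


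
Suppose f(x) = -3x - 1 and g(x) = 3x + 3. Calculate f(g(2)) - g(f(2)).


f(g(2)) = -28
g(f(2)) = -18
Difference = -10

-10


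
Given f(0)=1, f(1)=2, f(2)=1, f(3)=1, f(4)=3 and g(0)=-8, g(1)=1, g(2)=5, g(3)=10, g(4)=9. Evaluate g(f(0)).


1


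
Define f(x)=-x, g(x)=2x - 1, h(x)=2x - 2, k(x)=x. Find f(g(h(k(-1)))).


k(-1) = -1
h(-1) = -4
g(-4) = -9
f(-9) = 9

9


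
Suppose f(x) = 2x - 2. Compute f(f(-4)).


f(-4) = -10
f(-10) = -22

-22


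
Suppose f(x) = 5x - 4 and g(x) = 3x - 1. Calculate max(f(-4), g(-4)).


f(-4) = -24
g(-4) = -13
max = -13

-13


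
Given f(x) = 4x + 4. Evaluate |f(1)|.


8


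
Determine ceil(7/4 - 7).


7/4 = 1.75
1.75 - 7 = -5.25
ceil(-5.25) = -5

-5


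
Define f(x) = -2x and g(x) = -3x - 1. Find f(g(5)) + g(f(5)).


f(g(5)) = 32
g(f(5)) = 29
Sum = 61

61


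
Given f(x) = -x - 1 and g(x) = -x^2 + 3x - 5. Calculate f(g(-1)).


g(-1) = -9
f(-9) = 8

8


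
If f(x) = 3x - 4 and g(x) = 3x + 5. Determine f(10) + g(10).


f(10) = 26
g(10) = 35
Sum = 61

61


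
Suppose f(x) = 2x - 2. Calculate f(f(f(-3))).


f(-3) = -8
f(-8) = -18
f(-18) = -38

-38


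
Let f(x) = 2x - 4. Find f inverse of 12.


Solve 2x - 4 = 12
x = (12 + 4) / 2 = 8

8


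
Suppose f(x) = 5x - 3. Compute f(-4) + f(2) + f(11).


36


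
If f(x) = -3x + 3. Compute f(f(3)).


f(3) = -6
f(-6) = 21

21


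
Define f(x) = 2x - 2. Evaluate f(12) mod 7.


f(12) = 22
22 mod 7 = 1

1


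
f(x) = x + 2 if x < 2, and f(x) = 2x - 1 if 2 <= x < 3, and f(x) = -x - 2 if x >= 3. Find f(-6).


-6 satisfies x < 2
f(-6) = -4

-4


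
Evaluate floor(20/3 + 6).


20/3 = 6.6667
6.6667 + 6 = 12.6667
floor(12.6667) = 12

12


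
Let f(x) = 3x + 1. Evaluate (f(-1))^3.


f(-1) = -2
(-2)^3 = -8

-8


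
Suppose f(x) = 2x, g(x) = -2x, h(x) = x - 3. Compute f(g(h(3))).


h(3) = 0
g(0) = 0
f(0) = 0

0


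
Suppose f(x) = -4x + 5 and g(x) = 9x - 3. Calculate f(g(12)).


g(12) = 105
f(105) = -415

-415


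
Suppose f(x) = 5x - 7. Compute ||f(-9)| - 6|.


f(-9) = -52
|-52| = 52
|52 - 6| = 46

46


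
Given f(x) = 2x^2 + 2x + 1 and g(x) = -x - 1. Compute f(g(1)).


5


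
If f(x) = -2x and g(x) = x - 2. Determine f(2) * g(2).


0


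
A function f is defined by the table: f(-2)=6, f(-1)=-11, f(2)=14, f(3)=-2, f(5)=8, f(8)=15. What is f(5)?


Reading from the table at x = 5

8


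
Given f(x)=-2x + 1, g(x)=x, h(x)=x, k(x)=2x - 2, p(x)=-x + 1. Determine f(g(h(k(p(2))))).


p(2) = -1
k(-1) = -4
h(-4) = -4
g(-4) = -4
f(-4) = 9

9


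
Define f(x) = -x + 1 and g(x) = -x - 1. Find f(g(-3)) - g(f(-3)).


f(g(-3)) = -1
g(f(-3)) = -5
Difference = 4

4


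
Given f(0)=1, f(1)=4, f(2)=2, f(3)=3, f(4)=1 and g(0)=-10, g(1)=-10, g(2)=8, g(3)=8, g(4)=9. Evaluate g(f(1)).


f(1) = 4
g(4) = 9

9


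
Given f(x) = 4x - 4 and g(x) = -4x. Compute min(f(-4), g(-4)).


f(-4) = -20
g(-4) = 16
min = -20

-20


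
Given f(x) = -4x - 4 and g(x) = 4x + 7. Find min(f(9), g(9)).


f(9) = -40
g(9) = 43
min = -40

-40


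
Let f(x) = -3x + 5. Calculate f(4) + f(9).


f(4) = -7
f(9) = -22
Sum = -29

-29


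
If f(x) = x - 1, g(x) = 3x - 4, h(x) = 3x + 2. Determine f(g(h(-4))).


h(-4) = -10
g(-10) = -34
f(-34) = -35

-35


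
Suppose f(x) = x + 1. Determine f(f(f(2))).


f(2) = 3
f(3) = 4
f(4) = 5

5


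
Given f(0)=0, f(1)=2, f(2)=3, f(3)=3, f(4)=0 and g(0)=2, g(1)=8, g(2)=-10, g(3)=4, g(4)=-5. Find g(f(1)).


-10


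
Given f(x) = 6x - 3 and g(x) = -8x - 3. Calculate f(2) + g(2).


f(2) = 9
g(2) = -19
Sum = -10

-10


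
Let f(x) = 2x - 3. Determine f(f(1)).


f(1) = -1
f(-1) = -5

-5


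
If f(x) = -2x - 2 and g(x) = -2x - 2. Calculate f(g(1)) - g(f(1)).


f(g(1)) = 6
g(f(1)) = 6
Difference = 0

0


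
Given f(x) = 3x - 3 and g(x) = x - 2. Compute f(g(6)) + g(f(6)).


22


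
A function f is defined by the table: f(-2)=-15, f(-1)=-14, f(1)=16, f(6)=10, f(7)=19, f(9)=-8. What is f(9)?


Reading from the table at x = 9

-8


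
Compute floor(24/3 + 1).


24/3 = 8
8 + 1 = 9
floor(9) = 9

9


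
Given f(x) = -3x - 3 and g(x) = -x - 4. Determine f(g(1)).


g(1) = -5
f(-5) = 12

12


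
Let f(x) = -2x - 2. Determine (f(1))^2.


f(1) = -4
(-4)^2 = 16

16


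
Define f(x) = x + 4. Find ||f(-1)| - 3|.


f(-1) = 3
|3| = 3
|3 - 3| = 0

0


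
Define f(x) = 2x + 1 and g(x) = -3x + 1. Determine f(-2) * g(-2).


f(-2) = -3
g(-2) = 7
Product = -21

-21


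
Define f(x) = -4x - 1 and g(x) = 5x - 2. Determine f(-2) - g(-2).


f(-2) = 7
g(-2) = -12
Difference = 19

19


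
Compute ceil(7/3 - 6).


-3


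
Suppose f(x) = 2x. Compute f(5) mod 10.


f(5) = 10
10 mod 10 = 0

0


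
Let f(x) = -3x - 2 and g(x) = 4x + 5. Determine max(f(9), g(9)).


41


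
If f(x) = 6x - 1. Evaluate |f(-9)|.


f(-9) = -55
|-55| = 55

55


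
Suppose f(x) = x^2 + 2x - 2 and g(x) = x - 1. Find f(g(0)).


g(0) = -1
f(-1) = 1*(-1)^2 + 2*(-1) - 2 = -3

-3


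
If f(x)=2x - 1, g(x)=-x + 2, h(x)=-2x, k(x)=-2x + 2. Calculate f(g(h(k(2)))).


k(2) = -2
h(-2) = 4
g(4) = -2
f(-2) = -5

-5


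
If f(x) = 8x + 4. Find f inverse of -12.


Solve 8x + 4 = -12
x = (-12 - 4) / 8 = -2

-2


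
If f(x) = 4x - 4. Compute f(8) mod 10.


f(8) = 28
28 mod 10 = 8

8


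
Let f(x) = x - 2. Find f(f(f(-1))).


-7


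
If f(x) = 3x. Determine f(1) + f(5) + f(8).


f(1) = 3
f(5) = 15
f(8) = 24
Sum = 42

42


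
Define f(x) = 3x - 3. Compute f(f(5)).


f(5) = 12
f(12) = 33

33


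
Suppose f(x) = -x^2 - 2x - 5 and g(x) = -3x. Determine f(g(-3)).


g(-3) = 9
f(9) = (-1)*(9)^2 - 2*(9) - 5 = -104

-104


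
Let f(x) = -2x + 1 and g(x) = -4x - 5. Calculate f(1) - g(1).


f(1) = -1
g(1) = -9
Difference = 8

8


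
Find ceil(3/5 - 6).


-5


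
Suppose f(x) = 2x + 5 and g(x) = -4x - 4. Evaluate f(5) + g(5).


f(5) = 15
g(5) = -24
Sum = -9

-9


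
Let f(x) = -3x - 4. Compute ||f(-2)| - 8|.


f(-2) = 2
|2| = 2
|2 - 8| = 6

6


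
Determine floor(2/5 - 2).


2/5 = 0.4
0.4 - 2 = -1.6
floor(-1.6) = -2

-2


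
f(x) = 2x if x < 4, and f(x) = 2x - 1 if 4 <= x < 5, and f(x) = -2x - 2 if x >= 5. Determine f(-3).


-3 satisfies x < 4
f(-3) = -6

-6


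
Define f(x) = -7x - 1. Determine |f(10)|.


f(10) = -71
|-71| = 71

71


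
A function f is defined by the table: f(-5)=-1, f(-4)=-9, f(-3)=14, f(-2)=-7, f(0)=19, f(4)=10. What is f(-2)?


Reading from the table at x = -2

-7


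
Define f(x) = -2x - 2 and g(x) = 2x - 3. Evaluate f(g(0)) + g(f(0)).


f(g(0)) = 4
g(f(0)) = -7
Sum = -3

-3


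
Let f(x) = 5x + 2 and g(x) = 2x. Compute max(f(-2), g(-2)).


f(-2) = -8
g(-2) = -4
max = -4

-4


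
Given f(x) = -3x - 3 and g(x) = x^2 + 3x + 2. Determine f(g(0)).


g(0) = 2
f(2) = -9

-9


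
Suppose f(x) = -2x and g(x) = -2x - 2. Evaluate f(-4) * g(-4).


f(-4) = 8
g(-4) = 6
Product = 48

48


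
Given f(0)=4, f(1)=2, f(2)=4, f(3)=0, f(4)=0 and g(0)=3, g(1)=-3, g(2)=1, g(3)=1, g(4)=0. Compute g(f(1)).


f(1) = 2
g(2) = 1

1


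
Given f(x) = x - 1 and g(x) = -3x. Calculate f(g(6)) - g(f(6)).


f(g(6)) = -19
g(f(6)) = -15
Difference = -4

-4


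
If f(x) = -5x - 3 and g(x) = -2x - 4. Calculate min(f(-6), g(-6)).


f(-6) = 27
g(-6) = 8
min = 8

8


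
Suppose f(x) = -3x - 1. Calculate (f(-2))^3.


f(-2) = 5
(5)^3 = 125

125


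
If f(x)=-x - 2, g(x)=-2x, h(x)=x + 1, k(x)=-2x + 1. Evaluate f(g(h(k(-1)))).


k(-1) = 3
h(3) = 4
g(4) = -8
f(-8) = 6

6


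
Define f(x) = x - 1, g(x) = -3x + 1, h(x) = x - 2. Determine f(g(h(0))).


6


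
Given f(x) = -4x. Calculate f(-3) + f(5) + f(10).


f(-3) = 12
f(5) = -20
f(10) = -40
Sum = -48

-48


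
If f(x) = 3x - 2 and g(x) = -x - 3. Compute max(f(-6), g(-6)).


f(-6) = -20
g(-6) = 3
max = 3

3


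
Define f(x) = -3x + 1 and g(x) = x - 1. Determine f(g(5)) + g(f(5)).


f(g(5)) = -11
g(f(5)) = -15
Sum = -26

-26


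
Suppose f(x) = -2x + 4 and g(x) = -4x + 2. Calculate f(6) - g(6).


f(6) = -8
g(6) = -22
Difference = 14

14


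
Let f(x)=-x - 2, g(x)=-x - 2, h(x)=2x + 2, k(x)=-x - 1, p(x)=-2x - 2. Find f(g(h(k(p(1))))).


p(1) = -4
k(-4) = 3
h(3) = 8
g(8) = -10
f(-10) = 8

8


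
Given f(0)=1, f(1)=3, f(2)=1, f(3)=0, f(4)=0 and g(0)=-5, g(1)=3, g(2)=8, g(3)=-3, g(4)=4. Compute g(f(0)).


f(0) = 1
g(1) = 3

3


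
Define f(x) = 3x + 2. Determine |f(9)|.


f(9) = 29
|29| = 29

29


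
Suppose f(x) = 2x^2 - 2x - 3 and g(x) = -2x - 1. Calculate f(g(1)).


g(1) = -3
f(-3) = 2*(-3)^2 - 2*(-3) - 3 = 21

21


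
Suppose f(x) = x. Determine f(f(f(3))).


f(3) = 3
f(3) = 3
f(3) = 3

3


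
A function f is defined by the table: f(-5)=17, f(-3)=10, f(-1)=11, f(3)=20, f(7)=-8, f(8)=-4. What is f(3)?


20


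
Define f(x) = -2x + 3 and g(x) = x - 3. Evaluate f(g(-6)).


g(-6) = -9
f(-9) = 21

21


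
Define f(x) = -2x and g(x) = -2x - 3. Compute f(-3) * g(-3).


18


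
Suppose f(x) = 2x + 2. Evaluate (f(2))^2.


f(2) = 6
(6)^2 = 36

36


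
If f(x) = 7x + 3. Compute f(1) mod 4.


2


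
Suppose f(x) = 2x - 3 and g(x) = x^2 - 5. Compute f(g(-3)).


5


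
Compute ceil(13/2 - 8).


-1


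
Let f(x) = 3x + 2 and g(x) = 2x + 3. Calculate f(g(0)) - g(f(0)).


4


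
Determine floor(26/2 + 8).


26/2 = 13
13 + 8 = 21
floor(21) = 21

21


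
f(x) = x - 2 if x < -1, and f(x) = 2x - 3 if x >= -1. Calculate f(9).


9 satisfies x >= -1
f(9) = 15

15


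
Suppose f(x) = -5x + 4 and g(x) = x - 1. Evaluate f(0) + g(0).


f(0) = 4
g(0) = -1
Sum = 3

3


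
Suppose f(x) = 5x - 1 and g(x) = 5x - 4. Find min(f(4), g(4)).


f(4) = 19
g(4) = 16
min = 16

16


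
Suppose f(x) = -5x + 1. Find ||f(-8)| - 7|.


f(-8) = 41
|41| = 41
|41 - 7| = 34

34


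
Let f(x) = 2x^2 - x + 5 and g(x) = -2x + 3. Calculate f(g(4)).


g(4) = -5
f(-5) = 2*(-5)^2 - 1*(-5) + 5 = 60

60


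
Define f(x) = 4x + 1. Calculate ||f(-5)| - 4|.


f(-5) = -19
|-19| = 19
|19 - 4| = 15

15


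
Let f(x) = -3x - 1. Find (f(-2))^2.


f(-2) = 5
(5)^2 = 25

25


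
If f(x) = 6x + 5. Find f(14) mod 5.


4


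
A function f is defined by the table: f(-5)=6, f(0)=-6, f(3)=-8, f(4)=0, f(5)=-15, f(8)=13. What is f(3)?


Reading from the table at x = 3

-8


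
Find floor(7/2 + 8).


7/2 = 3.5
3.5 + 8 = 11.5
floor(11.5) = 11

11


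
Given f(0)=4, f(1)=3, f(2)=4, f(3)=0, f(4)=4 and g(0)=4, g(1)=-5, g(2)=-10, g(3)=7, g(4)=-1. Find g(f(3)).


f(3) = 0
g(0) = 4

4


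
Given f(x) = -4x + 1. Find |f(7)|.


f(7) = -27
|-27| = 27

27


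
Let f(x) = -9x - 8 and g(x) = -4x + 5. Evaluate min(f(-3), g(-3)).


17


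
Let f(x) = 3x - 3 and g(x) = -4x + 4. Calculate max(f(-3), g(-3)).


f(-3) = -12
g(-3) = 16
max = 16

16


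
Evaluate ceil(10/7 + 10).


10/7 = 1.4286
1.4286 + 10 = 11.4286
ceil(11.4286) = 12

12


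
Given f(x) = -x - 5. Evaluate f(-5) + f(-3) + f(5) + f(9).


f(-5) = 0
f(-3) = -2
f(5) = -10
f(9) = -14
Sum = -26

-26


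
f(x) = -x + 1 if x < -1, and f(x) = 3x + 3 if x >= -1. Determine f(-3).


-3 satisfies x < -1
f(-3) = 4

4


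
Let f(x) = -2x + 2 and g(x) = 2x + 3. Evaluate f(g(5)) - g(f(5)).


f(g(5)) = -24
g(f(5)) = -13
Difference = -11

-11


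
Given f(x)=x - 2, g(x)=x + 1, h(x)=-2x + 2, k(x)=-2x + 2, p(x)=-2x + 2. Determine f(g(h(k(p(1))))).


p(1) = 0
k(0) = 2
h(2) = -2
g(-2) = -1
f(-1) = -3

-3


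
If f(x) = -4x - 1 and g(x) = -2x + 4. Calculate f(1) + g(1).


f(1) = -5
g(1) = 2
Sum = -3

-3


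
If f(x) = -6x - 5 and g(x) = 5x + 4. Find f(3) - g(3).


f(3) = -23
g(3) = 19
Difference = -42

-42


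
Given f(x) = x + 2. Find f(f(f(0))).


f(0) = 2
f(2) = 4
f(4) = 6

6


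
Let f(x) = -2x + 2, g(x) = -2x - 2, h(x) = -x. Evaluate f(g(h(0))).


h(0) = 0
g(0) = -2
f(-2) = 6

6


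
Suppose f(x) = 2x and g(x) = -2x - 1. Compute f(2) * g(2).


-20


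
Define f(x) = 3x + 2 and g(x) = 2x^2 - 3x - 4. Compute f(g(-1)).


g(-1) = 1
f(1) = 5

5


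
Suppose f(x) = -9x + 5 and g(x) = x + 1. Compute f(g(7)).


g(7) = 8
f(8) = -67

-67


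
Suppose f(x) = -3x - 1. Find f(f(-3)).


f(-3) = 8
f(8) = -25

-25


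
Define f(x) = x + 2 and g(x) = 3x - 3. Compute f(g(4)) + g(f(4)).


f(g(4)) = 11
g(f(4)) = 15
Sum = 26

26


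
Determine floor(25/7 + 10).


25/7 = 3.5714
3.5714 + 10 = 13.5714
floor(13.5714) = 13

13


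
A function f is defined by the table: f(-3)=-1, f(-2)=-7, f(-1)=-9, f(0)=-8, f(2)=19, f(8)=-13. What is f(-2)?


-7


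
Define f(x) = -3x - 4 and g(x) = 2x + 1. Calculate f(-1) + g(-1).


-2


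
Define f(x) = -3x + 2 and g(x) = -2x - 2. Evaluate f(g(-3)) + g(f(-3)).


f(g(-3)) = -10
g(f(-3)) = -24
Sum = -34

-34


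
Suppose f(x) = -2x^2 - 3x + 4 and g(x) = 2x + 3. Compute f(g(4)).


g(4) = 11
f(11) = (-2)*(11)^2 - 3*(11) + 4 = -271

-271


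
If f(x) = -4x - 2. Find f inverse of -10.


2


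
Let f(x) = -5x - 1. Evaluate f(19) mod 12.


0


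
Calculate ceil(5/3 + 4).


5/3 = 1.6667
1.6667 + 4 = 5.6667
ceil(5.6667) = 6

6


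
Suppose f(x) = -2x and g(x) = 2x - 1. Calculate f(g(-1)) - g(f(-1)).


f(g(-1)) = 6
g(f(-1)) = 3
Difference = 3

3


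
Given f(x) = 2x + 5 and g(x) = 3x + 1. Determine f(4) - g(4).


f(4) = 13
g(4) = 13
Difference = 0

0


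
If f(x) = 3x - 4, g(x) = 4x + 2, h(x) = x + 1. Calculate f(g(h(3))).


h(3) = 4
g(4) = 18
f(18) = 50

50


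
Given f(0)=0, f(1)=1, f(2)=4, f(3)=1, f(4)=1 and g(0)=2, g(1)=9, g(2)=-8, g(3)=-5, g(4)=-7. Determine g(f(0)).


f(0) = 0
g(0) = 2

2


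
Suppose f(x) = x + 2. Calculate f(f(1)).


f(1) = 3
f(3) = 5

5


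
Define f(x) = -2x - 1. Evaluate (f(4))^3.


-729


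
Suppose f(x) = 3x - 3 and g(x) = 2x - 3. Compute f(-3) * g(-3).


f(-3) = -12
g(-3) = -9
Product = 108

108


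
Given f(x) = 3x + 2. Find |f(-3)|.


f(-3) = -7
|-7| = 7

7


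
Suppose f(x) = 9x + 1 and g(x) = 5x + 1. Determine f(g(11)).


g(11) = 56
f(56) = 505

505


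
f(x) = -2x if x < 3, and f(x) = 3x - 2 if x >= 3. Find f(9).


9 satisfies x >= 3
f(9) = 25

25


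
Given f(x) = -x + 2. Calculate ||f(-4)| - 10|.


4


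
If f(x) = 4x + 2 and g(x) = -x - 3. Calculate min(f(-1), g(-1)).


f(-1) = -2
g(-1) = -2
min = -2

-2


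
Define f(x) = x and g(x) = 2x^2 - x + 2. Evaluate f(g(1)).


g(1) = 3
f(3) = 3

3


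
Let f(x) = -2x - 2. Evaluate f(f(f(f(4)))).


74


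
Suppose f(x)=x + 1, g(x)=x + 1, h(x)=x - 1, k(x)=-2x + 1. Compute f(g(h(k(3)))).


k(3) = -5
h(-5) = -6
g(-6) = -5
f(-5) = -4

-4


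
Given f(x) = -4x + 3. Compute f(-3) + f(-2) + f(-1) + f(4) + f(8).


f(-3) = 15
f(-2) = 11
f(-1) = 7
f(4) = -13
f(8) = -29
Sum = -9

-9


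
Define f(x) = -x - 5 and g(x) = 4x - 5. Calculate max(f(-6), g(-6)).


f(-6) = 1
g(-6) = -29
max = 1

1


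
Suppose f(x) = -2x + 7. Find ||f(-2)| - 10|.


f(-2) = 11
|11| = 11
|11 - 10| = 1

1


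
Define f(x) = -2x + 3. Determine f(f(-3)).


f(-3) = 9
f(9) = -15

-15


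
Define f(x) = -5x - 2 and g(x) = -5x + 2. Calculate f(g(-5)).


g(-5) = 27
f(27) = -137

-137


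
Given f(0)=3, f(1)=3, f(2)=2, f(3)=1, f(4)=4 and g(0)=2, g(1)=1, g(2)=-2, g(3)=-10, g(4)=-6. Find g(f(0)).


f(0) = 3
g(3) = -10

-10


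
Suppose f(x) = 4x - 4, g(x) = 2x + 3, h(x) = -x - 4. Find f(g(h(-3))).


h(-3) = -1
g(-1) = 1
f(1) = 0

0


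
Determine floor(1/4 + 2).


1/4 = 0.25
0.25 + 2 = 2.25
floor(2.25) = 2

2


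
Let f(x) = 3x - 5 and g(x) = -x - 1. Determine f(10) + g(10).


14


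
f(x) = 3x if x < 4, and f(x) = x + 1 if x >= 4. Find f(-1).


-1 satisfies x < 4
f(-1) = -3

-3


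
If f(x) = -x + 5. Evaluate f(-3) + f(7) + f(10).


1


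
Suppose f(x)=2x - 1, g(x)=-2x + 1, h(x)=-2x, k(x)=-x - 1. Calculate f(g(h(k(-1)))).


k(-1) = 0
h(0) = 0
g(0) = 1
f(1) = 1

1


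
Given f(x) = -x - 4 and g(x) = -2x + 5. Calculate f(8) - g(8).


-1


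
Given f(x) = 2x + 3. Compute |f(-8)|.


f(-8) = -13
|-13| = 13

13


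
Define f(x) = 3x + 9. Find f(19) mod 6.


0


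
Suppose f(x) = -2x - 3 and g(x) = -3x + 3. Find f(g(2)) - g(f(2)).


f(g(2)) = 3
g(f(2)) = 24
Difference = -21

-21


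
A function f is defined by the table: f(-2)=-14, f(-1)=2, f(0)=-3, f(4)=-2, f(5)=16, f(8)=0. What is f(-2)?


Reading from the table at x = -2

-14


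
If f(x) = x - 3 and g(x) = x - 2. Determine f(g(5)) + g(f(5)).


f(g(5)) = 0
g(f(5)) = 0
Sum = 0

0


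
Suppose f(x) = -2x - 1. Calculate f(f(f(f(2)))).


f(2) = -5
f(-5) = 9
f(9) = -19
f(-19) = 37

37


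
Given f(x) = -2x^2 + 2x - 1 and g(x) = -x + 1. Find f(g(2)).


g(2) = -1
f(-1) = (-2)*(-1)^2 + 2*(-1) - 1 = -5

-5


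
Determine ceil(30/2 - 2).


30/2 = 15
15 - 2 = 13
ceil(13) = 13

13


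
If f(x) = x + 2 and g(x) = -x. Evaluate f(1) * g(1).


f(1) = 3
g(1) = -1
Product = -3

-3


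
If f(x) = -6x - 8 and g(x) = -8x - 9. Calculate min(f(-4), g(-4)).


f(-4) = 16
g(-4) = 23
min = 16

16


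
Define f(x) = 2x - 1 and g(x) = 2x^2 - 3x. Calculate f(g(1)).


g(1) = -1
f(-1) = -3

-3


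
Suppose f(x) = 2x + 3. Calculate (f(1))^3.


f(1) = 5
(5)^3 = 125

125


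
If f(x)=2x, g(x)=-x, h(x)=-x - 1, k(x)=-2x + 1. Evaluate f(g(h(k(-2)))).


k(-2) = 5
h(5) = -6
g(-6) = 6
f(6) = 12

12


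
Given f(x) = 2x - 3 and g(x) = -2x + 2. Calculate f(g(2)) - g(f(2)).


-7


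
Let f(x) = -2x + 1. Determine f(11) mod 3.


0


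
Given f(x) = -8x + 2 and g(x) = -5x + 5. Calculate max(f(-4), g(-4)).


f(-4) = 34
g(-4) = 25
max = 34

34


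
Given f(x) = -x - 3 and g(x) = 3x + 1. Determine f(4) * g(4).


-91


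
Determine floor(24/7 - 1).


24/7 = 3.4286
3.4286 - 1 = 2.4286
floor(2.4286) = 2

2


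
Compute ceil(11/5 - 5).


11/5 = 2.2
2.2 - 5 = -2.8
ceil(-2.8) = -2

-2


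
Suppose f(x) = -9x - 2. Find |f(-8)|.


f(-8) = 70
|70| = 70

70


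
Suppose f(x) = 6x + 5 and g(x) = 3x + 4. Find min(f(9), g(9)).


f(9) = 59
g(9) = 31
min = 31

31


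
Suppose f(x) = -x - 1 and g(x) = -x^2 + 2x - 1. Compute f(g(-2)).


8


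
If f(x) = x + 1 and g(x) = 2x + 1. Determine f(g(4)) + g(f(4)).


f(g(4)) = 10
g(f(4)) = 11
Sum = 21

21


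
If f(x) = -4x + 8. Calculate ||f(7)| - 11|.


f(7) = -20
|-20| = 20
|20 - 11| = 9

9


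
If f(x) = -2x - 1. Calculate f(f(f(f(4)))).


f(4) = -9
f(-9) = 17
f(17) = -35
f(-35) = 69

69


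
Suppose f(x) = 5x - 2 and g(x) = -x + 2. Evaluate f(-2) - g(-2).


f(-2) = -12
g(-2) = 4
Difference = -16

-16


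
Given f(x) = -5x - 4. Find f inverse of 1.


Solve -5x - 4 = 1
x = (1 + 4) / (-5) = -1

-1


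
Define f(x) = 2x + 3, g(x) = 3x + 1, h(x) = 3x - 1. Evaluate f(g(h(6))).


h(6) = 17
g(17) = 52
f(52) = 107

107


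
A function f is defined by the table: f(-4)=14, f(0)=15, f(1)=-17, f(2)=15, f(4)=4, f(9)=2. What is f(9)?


Reading from the table at x = 9

2


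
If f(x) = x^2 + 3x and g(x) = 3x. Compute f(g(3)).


g(3) = 9
f(9) = 1*(9)^2 + 3*(9) = 108

108


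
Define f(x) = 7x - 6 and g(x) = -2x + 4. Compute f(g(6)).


-62


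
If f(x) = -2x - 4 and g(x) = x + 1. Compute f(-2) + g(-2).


f(-2) = 0
g(-2) = -1
Sum = -1

-1


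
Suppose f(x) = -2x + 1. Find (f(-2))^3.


f(-2) = 5
(5)^3 = 125

125


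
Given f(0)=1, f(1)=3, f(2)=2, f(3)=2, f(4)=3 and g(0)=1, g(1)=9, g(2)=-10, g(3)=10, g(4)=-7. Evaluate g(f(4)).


f(4) = 3
g(3) = 10

10


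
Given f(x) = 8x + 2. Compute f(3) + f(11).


f(3) = 26
f(11) = 90
Sum = 116

116


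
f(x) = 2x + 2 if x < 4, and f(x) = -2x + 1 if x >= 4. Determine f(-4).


-4 satisfies x < 4
f(-4) = -6

-6


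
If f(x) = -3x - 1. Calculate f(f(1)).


f(1) = -4
f(-4) = 11

11


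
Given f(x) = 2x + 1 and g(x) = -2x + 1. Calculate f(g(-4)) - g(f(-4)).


f(g(-4)) = 19
g(f(-4)) = 15
Difference = 4

4


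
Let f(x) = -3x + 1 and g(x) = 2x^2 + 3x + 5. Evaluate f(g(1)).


g(1) = 10
f(10) = -29

-29


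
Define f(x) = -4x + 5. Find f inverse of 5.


Solve -4x + 5 = 5
x = (5 - 5) / (-4) = 0

0


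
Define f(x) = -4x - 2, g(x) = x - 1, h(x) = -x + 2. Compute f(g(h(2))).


h(2) = 0
g(0) = -1
f(-1) = 2

2


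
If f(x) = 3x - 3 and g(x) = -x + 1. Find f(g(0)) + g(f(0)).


f(g(0)) = 0
g(f(0)) = 4
Sum = 4

4


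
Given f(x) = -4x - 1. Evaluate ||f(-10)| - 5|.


34


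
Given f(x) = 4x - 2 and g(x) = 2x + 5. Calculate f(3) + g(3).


f(3) = 10
g(3) = 11
Sum = 21

21


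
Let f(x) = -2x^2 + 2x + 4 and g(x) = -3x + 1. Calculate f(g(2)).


g(2) = -5
f(-5) = (-2)*(-5)^2 + 2*(-5) + 4 = -56

-56


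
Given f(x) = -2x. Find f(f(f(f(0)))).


0


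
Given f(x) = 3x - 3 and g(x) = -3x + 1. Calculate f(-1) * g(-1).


f(-1) = -6
g(-1) = 4
Product = -24

-24


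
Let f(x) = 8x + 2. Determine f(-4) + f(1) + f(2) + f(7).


f(-4) = -30
f(1) = 10
f(2) = 18
f(7) = 58
Sum = 56

56


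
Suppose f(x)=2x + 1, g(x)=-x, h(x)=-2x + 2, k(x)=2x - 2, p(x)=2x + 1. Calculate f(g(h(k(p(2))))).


p(2) = 5
k(5) = 8
h(8) = -14
g(-14) = 14
f(14) = 29

29


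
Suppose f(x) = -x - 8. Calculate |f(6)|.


f(6) = -14
|-14| = 14

14


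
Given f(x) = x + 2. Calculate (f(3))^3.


f(3) = 5
(5)^3 = 125

125


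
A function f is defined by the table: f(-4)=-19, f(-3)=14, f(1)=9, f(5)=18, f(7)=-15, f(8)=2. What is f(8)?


2


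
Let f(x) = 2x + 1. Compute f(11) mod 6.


f(11) = 23
23 mod 6 = 5

5


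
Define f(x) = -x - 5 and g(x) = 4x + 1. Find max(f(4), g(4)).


f(4) = -9
g(4) = 17
max = 17

17


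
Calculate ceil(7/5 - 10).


-8


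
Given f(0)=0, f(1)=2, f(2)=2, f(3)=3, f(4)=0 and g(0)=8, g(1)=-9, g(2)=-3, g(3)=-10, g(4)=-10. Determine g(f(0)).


f(0) = 0
g(0) = 8

8


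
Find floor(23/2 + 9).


23/2 = 11.5
11.5 + 9 = 20.5
floor(20.5) = 20

20


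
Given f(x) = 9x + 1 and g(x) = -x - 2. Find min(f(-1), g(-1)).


f(-1) = -8
g(-1) = -1
min = -8

-8


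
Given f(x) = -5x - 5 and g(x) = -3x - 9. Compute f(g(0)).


g(0) = -9
f(-9) = 40

40


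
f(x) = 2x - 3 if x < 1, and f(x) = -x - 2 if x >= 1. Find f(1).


1 satisfies x >= 1
f(1) = -3

-3


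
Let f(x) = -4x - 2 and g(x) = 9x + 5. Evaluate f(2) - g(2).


f(2) = -10
g(2) = 23
Difference = -33

-33


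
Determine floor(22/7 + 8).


22/7 = 3.1429
3.1429 + 8 = 11.1429
floor(11.1429) = 11

11


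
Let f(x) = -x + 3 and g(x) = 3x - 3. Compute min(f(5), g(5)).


f(5) = -2
g(5) = 12
min = -2

-2


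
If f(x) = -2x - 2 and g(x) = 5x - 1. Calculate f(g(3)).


g(3) = 14
f(14) = -30

-30


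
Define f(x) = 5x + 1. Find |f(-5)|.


f(-5) = -24
|-24| = 24

24


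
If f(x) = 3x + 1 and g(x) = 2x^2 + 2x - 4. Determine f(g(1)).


g(1) = 0
f(0) = 1

1


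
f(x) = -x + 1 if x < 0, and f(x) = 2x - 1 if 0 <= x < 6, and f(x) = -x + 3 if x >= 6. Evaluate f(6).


6 satisfies x >= 6
f(6) = -3

-3


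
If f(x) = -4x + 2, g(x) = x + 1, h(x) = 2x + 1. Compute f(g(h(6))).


h(6) = 13
g(13) = 14
f(14) = -54

-54


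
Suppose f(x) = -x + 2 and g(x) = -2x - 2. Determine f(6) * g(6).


f(6) = -4
g(6) = -14
Product = 56

56


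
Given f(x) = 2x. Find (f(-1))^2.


f(-1) = -2
(-2)^2 = 4

4


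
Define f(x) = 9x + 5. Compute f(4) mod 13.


f(4) = 41
41 mod 13 = 2

2


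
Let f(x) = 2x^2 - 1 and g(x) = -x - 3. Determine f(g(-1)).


g(-1) = -2
f(-2) = 2*(-2)^2 - 1 = 7

7


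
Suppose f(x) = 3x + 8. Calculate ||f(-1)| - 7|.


f(-1) = 5
|5| = 5
|5 - 7| = 2

2


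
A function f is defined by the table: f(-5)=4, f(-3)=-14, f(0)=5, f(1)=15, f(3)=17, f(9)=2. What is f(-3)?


Reading from the table at x = -3

-14


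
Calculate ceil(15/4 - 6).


15/4 = 3.75
3.75 - 6 = -2.25
ceil(-2.25) = -2

-2


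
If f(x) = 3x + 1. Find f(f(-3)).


-23


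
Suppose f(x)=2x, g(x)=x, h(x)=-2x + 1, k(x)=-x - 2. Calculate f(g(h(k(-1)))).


k(-1) = -1
h(-1) = 3
g(3) = 3
f(3) = 6

6


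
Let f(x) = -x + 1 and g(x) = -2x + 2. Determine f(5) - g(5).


f(5) = -4
g(5) = -8
Difference = 4

4


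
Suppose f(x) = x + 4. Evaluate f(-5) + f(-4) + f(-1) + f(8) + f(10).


f(-5) = -1
f(-4) = 0
f(-1) = 3
f(8) = 12
f(10) = 14
Sum = 28

28


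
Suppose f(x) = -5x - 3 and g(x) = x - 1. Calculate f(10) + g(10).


-44


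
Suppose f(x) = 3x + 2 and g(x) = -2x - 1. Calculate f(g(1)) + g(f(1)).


f(g(1)) = -7
g(f(1)) = -11
Sum = -18

-18


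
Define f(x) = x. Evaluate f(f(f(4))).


f(4) = 4
f(4) = 4
f(4) = 4

4


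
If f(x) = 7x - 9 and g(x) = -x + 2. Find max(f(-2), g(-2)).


f(-2) = -23
g(-2) = 4
max = 4

4


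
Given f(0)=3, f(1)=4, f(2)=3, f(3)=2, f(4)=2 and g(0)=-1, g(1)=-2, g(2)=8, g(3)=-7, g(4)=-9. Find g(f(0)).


f(0) = 3
g(3) = -7

-7


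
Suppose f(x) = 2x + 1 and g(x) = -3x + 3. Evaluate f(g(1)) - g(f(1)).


f(g(1)) = 1
g(f(1)) = -6
Difference = 7

7


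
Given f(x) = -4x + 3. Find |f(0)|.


f(0) = 3
|3| = 3

3


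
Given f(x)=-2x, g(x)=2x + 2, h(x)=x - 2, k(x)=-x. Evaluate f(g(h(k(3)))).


k(3) = -3
h(-3) = -5
g(-5) = -8
f(-8) = 16

16


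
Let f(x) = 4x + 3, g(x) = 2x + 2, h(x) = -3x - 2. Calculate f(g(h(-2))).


h(-2) = 4
g(4) = 10
f(10) = 43

43


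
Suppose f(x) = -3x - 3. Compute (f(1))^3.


f(1) = -6
(-6)^3 = -216

-216


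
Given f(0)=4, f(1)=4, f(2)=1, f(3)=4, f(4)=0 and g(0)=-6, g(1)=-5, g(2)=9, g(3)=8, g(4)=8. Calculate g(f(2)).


-5


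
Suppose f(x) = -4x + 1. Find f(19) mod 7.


f(19) = -75
-75 mod 7 = 2

2


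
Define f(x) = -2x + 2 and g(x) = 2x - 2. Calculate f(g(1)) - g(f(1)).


4


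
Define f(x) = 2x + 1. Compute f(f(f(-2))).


f(-2) = -3
f(-3) = -5
f(-5) = -9

-9


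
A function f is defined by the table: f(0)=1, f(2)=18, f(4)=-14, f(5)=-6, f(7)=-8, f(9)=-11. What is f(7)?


-8


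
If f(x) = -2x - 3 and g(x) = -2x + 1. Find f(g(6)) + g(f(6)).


f(g(6)) = 19
g(f(6)) = 31
Sum = 50

50


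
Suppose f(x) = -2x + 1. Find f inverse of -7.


Solve -2x + 1 = -7
x = (-7 - 1) / (-2) = 4

4


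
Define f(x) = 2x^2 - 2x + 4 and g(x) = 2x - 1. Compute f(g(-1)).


g(-1) = -3
f(-3) = 2*(-3)^2 - 2*(-3) + 4 = 28

28


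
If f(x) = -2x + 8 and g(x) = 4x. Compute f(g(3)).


g(3) = 12
f(12) = -16

-16


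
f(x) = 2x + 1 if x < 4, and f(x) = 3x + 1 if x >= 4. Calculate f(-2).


-2 satisfies x < 4
f(-2) = -3

-3


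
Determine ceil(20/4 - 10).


20/4 = 5
5 - 10 = -5
ceil(-5) = -5

-5


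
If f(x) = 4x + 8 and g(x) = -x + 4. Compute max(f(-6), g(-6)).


f(-6) = -16
g(-6) = 10
max = 10

10


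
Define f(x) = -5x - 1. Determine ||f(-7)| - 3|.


31


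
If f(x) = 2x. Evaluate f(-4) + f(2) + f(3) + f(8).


f(-4) = -8
f(2) = 4
f(3) = 6
f(8) = 16
Sum = 18

18


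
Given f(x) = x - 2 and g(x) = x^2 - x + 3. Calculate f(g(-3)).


g(-3) = 15
f(15) = 13

13


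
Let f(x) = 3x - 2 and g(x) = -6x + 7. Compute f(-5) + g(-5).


f(-5) = -17
g(-5) = 37
Sum = 20

20


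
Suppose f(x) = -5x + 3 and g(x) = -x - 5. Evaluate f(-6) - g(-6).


f(-6) = 33
g(-6) = 1
Difference = 32

32


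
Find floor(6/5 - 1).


6/5 = 1.2
1.2 - 1 = 0.2
floor(0.2) = 0

0


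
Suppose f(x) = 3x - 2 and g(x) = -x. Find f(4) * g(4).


f(4) = 10
g(4) = -4
Product = -40

-40
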